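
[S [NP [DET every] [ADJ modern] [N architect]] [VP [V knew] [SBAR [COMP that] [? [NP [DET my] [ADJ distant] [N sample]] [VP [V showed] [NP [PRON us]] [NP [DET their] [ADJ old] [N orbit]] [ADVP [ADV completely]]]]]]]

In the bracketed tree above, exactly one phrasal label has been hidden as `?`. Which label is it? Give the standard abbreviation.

S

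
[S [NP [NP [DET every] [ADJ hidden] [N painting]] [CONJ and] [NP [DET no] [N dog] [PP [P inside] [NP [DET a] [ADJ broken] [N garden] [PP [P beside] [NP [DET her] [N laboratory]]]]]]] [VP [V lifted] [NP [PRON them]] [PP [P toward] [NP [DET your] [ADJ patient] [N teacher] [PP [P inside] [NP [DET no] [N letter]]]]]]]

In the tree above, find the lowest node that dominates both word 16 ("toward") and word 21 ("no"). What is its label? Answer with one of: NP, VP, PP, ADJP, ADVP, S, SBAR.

PP

Both words fall inside [PP toward your patient teacher inside no letter] (words 16–22), and no smaller constituent contains them both. Label: PP.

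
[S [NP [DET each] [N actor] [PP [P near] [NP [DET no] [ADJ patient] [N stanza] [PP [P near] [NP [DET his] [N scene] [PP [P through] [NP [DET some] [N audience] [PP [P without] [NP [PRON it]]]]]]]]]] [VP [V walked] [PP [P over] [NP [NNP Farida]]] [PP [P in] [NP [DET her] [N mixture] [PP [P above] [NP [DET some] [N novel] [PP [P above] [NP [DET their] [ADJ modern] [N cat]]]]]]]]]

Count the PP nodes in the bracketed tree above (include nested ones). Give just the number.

The PP constituents are: [PP near no patient stanza near his scene through some audience without it]; [PP near his scene through some audience without it]; [PP through some audience without it]; [PP without it]; [PP over Farida]; [PP in her mixture above some novel above their modern cat] …. Total: 8.

8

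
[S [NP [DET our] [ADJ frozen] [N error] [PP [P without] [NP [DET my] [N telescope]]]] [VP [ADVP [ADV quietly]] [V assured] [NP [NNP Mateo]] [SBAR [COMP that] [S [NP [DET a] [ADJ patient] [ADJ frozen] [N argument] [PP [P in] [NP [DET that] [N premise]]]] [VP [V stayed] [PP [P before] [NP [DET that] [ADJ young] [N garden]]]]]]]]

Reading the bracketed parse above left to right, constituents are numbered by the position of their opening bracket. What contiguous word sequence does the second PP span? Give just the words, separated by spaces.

in that premise

In left-to-right order the PP constituents are "without my telescope"; "in that premise"; "before that young garden". Number 2 is "in that premise".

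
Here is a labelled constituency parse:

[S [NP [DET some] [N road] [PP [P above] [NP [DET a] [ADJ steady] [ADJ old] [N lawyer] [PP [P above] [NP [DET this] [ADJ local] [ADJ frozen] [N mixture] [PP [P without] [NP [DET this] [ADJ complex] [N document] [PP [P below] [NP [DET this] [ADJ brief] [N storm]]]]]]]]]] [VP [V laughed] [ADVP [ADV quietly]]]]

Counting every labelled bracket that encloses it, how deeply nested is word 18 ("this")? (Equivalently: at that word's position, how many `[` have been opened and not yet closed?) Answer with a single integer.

Path from the root down to the word: S → NP → PP → NP → PP → NP → PP → NP → PP → NP → DET. That is 11 enclosing brackets.

11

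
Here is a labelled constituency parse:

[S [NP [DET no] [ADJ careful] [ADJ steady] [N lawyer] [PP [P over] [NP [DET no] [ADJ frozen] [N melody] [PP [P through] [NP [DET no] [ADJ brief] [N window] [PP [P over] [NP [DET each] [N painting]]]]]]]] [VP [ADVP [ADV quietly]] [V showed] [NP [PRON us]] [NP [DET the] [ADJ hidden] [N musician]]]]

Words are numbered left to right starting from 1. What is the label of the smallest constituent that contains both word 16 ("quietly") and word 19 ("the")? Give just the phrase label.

VP

Word 16 lies under S → VP → ADVP → ADV; word 19 lies under S → VP → NP → DET. The lowest shared node is the VP.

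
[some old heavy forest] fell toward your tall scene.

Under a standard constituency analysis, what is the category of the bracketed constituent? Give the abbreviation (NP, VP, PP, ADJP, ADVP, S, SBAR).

NP

The bracketed span "some old heavy forest" is headed by "forest", making it a noun phrase (NP).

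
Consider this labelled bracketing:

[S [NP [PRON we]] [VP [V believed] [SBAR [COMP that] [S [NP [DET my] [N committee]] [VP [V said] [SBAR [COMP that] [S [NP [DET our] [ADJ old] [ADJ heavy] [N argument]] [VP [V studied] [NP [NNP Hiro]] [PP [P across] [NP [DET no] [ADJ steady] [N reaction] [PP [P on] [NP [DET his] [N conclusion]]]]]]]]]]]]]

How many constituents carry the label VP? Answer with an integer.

3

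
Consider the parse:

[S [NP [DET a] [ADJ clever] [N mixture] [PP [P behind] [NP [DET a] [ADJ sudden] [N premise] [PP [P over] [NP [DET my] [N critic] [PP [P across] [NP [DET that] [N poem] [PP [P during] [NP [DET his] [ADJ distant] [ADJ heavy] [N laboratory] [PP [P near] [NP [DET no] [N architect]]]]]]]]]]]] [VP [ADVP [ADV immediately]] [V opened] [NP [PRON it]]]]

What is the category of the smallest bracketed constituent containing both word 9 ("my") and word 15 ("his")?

NP

Both words fall inside [NP my critic across that poem during his distant heavy laboratory near no architect] (words 9–21), and no smaller constituent contains them both. Label: NP.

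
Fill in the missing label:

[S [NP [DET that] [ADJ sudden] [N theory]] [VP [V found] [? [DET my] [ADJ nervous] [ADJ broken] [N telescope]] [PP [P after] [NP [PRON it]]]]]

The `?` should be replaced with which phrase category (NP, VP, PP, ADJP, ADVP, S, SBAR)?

The `?` node immediately contains: DET 'my', ADJ 'nervous', ADJ 'broken', N 'telescope'. That is the internal structure of a noun phrase, so the label is NP.

NP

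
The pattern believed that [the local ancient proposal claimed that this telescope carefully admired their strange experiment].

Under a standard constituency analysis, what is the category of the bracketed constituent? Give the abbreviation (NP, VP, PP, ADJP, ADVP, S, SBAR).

The span is built around the head "claimed" — a clause (S).

S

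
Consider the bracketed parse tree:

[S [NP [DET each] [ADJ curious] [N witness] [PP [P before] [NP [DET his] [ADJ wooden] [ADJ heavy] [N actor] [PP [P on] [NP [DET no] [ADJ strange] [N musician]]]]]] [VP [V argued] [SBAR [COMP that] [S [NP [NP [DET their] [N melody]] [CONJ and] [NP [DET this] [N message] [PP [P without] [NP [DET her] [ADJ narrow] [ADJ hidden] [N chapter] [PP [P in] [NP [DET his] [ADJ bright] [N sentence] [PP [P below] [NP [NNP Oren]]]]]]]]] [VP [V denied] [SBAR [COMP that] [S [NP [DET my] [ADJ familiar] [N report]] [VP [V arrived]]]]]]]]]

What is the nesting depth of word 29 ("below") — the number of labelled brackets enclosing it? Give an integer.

12

The word sits inside P, which is inside PP, inside NP, inside PP, inside NP, inside PP, inside NP, inside NP, inside S, inside SBAR, inside VP, inside S — 12 brackets in all.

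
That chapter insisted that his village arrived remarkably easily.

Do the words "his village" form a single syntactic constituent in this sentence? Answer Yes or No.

"his village" is exactly the noun phrase [NP his village], a complete constituent.

Yes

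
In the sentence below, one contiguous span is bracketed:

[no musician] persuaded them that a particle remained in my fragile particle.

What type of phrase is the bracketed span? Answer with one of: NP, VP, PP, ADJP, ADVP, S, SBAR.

NP

The span is built around the noun "musician" — a noun phrase (NP).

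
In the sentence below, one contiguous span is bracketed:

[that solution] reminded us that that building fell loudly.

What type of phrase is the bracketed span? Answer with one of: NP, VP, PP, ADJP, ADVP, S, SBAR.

"solution" is the head of the bracketed span, so the span is a noun phrase: NP.

NP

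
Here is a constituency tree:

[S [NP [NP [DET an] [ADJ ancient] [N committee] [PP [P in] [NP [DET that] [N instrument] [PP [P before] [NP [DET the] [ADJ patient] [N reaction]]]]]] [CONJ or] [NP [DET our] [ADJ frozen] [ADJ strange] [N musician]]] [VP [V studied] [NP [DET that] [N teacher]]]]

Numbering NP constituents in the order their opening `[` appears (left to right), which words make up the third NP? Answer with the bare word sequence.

that instrument before the patient reaction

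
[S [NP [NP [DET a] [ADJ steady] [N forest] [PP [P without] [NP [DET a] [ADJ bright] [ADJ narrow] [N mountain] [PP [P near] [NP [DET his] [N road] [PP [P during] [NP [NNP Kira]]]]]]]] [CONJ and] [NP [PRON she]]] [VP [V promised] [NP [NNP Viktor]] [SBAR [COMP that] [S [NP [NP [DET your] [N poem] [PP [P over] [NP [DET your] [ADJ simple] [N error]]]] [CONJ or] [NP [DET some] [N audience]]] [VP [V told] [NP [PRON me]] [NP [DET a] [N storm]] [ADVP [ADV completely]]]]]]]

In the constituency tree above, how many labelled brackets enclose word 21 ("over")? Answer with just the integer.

Counting open brackets not yet closed at "over": [S [VP [SBAR [S [NP [NP [PP [P = 8.

8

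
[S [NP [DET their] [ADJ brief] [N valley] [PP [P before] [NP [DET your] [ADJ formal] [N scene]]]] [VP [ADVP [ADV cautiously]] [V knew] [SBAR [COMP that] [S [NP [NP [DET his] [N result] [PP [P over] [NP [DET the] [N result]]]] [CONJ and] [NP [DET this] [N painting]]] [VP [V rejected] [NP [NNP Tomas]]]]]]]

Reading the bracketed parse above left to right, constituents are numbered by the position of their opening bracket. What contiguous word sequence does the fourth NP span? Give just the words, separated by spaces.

his result over the result

Opening `[NP` markers occur at word positions 1, 5, 11, 11, 14, 17, 20; the fourth of these opens the constituent [NP his result over the result].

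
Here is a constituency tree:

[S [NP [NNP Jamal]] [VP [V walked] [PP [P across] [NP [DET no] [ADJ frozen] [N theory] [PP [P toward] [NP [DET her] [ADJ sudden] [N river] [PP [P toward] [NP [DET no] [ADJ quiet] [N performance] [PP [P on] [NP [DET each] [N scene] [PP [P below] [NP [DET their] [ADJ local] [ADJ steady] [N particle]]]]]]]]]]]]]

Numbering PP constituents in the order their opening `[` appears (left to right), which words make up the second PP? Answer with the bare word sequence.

toward her sudden river toward no quiet performance on each scene below their local steady particle

In left-to-right order the PP constituents are "across no frozen theory toward her sudden river toward no quiet performance on each scene below their local steady particle"; "toward her sudden river toward no quiet performance on each scene below their local steady particle"; "toward no quiet performance on each scene below their local steady particle"; "on each scene below their local steady particle"; "below their local steady particle". Number 2 is "toward her sudden river toward no quiet performance on each scene below their local steady particle".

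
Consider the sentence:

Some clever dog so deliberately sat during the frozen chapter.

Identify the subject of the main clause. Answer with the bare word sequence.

some clever dog

"some clever dog" is the NP that combines with the VP headed by "sat" to form the main clause — the subject.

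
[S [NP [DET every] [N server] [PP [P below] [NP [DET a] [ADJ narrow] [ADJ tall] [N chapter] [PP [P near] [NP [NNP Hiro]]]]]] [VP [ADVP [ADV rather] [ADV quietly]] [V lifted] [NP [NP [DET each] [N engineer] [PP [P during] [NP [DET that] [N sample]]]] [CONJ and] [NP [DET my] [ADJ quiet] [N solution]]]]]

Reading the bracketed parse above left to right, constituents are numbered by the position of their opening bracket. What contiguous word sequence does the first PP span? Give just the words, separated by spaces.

below a narrow tall chapter near Hiro

In left-to-right order the PP constituents are "below a narrow tall chapter near Hiro"; "near Hiro"; "during that sample". Number 1 is "below a narrow tall chapter near Hiro".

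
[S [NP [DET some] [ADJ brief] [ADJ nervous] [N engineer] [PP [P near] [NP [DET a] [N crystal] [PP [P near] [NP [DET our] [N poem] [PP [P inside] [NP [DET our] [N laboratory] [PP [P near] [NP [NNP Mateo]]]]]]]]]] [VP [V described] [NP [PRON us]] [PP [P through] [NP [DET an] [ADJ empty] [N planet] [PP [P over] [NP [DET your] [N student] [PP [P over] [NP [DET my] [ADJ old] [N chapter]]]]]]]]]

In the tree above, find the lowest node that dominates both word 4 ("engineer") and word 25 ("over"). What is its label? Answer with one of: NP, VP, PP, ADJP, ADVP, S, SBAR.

Word 4 lies under S → NP → N; word 25 lies under S → VP → PP → NP → PP → NP → PP → P. The lowest shared node is the S.

S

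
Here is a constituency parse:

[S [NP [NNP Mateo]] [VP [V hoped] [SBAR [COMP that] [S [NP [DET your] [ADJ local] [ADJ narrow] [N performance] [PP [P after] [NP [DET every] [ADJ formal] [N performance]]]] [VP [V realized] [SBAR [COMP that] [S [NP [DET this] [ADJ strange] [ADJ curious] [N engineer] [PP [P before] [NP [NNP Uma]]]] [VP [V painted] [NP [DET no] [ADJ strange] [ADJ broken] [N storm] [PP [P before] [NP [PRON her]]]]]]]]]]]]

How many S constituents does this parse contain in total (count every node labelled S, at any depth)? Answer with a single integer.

3

Listing each S by its span: [S Mateo hoped that your local narrow performance after every formal performance realized that this strange curious engineer before Uma painted no strange broken storm before her]; [S your local narrow performance after every formal performance realized that this strange curious engineer before Uma painted no strange broken storm before her]; [S this strange curious engineer before Uma painted no strange broken storm before her] — that makes 3.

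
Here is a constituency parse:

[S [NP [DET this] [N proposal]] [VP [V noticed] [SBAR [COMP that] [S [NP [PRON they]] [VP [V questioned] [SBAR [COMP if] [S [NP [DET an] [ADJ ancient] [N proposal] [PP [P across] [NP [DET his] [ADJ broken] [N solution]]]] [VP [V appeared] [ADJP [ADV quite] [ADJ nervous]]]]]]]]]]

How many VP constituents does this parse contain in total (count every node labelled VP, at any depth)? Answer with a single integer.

3

Listing each VP by its span: [VP noticed that they questioned if an ancient proposal across his broken solution appeared quite nervous]; [VP questioned if an ancient proposal across his broken solution appeared quite nervous]; [VP appeared quite nervous] — that makes 3.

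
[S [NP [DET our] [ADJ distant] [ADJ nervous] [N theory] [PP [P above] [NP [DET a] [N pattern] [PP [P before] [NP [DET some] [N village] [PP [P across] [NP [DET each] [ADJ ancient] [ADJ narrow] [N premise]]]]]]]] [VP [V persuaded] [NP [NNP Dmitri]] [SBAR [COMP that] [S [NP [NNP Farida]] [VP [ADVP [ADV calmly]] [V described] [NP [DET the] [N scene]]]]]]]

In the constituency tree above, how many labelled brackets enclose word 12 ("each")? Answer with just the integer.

Path from the root down to the word: S → NP → PP → NP → PP → NP → PP → NP → DET. That is 9 enclosing brackets.

9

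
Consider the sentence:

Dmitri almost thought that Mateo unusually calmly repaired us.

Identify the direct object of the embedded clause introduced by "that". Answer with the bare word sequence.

Within the embedded clause introduced by "that", the direct object of "repaired" is "us".

us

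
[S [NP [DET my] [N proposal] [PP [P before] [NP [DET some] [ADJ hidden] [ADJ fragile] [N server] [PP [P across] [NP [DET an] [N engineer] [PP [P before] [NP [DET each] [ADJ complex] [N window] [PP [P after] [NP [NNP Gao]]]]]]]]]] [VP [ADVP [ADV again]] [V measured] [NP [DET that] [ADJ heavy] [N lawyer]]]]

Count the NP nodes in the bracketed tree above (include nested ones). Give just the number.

The NP constituents are: [NP my proposal before some hidden fragile server across an engineer before each complex window after Gao]; [NP some hidden fragile server across an engineer before each complex window after Gao]; [NP an engineer before each complex window after Gao]; [NP each complex window after Gao]; [NP Gao]; [NP that heavy lawyer]. Total: 6.

6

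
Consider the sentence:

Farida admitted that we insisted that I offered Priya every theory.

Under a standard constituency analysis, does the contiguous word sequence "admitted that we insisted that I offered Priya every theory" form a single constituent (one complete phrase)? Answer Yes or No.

"admitted that we insisted that I offered Priya every theory" is exactly the verb phrase [VP admitted that we insisted that I offered Priya every theory], a complete constituent.

Yes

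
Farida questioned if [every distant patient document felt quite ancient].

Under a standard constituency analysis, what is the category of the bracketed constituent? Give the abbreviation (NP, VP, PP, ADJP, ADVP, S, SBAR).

The bracketed span "every distant patient document felt quite ancient" is headed by "felt", making it a clause (S).

S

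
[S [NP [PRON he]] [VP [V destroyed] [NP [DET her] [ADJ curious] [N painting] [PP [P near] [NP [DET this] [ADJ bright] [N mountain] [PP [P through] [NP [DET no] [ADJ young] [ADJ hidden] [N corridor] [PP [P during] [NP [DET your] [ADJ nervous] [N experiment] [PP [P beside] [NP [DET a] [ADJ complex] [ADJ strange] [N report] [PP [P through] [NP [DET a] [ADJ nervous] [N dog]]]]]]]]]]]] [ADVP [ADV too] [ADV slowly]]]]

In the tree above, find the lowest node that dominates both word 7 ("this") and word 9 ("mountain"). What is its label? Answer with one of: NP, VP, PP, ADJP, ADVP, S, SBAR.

Both words fall inside [NP this bright mountain through no young hidden corridor during your nervous experiment beside a complex strange report through a nervous dog] (words 7–27), and no smaller constituent contains them both. Label: NP.

NP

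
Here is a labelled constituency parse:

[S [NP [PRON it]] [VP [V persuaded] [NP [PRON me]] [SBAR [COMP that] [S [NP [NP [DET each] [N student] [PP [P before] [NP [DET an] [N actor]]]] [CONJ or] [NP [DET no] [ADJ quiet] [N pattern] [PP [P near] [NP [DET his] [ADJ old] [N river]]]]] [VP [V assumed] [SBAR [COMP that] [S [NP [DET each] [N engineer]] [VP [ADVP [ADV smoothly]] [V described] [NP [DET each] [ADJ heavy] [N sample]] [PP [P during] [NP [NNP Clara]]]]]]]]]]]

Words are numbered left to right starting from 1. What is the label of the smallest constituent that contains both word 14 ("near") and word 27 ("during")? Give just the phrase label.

S

Word 14 lies under S → VP → SBAR → S → NP → NP → PP → P; word 27 lies under S → VP → SBAR → S → VP → SBAR → S → VP → PP → P. The lowest shared node is the S.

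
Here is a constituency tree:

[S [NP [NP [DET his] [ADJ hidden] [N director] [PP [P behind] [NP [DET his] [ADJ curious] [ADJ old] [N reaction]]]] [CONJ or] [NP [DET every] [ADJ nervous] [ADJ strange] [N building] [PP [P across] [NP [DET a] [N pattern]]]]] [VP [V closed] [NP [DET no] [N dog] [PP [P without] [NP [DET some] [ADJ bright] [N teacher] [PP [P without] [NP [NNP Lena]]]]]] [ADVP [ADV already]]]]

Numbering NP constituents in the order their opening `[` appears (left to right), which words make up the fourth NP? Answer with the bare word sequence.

every nervous strange building across a pattern

Opening `[NP` markers occur at word positions 1, 1, 5, 10, 15, 18, 21, 25; the fourth of these opens the constituent [NP every nervous strange building across a pattern].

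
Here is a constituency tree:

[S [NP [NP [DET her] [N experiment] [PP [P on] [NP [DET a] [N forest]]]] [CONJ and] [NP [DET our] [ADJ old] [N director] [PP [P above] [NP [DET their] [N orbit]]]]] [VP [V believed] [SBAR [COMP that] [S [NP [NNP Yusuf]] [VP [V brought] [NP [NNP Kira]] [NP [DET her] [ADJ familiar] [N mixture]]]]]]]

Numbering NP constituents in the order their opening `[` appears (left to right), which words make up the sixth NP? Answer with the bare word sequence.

Yusuf

The NP opening brackets appear, in order, over: "her experiment on a forest and our old director above their orbit"; "her experiment on a forest"; "a forest"; "our old director above their orbit"; "their orbit"; "Yusuf"; "Kira"; "her familiar mixture". The sixth one spans "Yusuf".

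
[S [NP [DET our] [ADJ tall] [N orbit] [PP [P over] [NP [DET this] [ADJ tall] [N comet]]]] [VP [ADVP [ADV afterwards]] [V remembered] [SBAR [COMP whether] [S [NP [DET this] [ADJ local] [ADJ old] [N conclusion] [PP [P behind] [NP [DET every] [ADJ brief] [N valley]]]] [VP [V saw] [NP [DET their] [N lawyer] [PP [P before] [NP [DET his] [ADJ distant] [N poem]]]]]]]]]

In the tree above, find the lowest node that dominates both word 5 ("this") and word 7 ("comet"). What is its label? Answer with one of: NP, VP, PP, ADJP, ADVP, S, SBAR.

NP

The smallest bracket enclosing both words is [NP this tall comet], so the label is NP.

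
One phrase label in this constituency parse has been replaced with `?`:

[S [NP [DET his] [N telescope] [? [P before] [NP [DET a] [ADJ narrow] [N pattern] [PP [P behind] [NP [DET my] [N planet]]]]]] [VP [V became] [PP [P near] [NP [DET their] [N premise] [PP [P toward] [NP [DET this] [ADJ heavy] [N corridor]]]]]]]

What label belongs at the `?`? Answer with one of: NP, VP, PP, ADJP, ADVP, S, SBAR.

PP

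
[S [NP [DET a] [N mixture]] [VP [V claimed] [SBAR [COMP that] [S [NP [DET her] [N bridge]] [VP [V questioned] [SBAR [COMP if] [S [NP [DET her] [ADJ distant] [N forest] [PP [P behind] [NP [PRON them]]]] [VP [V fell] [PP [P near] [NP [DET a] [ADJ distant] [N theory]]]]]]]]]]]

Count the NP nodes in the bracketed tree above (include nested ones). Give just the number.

Scanning left to right, an opening `[NP` appears at word positions 1, 5, 9, 13, 16 — 5 in total.

5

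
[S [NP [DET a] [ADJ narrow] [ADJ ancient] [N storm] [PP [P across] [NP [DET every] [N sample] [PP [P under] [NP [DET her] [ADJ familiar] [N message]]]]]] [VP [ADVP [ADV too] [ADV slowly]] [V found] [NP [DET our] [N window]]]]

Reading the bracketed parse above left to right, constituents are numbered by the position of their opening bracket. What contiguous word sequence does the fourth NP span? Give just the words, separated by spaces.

In left-to-right order the NP constituents are "a narrow ancient storm across every sample under her familiar message"; "every sample under her familiar message"; "her familiar message"; "our window". Number 4 is "our window".

our window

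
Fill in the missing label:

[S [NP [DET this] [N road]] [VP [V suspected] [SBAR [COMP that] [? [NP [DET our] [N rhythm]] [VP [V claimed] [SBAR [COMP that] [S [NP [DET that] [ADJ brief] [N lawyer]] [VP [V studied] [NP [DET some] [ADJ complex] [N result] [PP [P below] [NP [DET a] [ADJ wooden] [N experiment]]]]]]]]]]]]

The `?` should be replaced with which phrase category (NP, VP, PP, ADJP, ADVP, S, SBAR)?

A constituent whose immediate children are NP, VP is a clause: S.

S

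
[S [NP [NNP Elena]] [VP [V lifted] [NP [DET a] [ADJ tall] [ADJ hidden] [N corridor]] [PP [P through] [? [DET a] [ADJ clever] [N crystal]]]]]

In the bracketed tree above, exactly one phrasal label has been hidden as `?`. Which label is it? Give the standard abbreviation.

NP

Looking at what the `?` directly dominates — DET 'a', ADJ 'clever', N 'crystal' — this is a noun phrase (NP).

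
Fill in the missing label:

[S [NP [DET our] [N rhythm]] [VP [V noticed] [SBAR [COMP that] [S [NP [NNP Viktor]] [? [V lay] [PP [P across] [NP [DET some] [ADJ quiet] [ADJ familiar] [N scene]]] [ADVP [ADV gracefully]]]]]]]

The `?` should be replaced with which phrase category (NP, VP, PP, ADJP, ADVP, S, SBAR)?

VP

A constituent whose immediate children are V 'lay', PP, ADVP is a verb phrase: VP.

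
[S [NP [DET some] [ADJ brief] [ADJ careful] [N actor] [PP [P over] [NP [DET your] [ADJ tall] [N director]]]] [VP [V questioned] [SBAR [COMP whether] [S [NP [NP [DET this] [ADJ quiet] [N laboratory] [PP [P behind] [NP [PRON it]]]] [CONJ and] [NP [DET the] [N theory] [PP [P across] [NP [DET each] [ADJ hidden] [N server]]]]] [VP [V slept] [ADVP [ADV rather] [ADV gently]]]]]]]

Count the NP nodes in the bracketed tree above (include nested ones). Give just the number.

7

The NP constituents are: [NP some brief careful actor over your tall director]; [NP your tall director]; [NP this quiet laboratory behind it and the theory across each hidden server]; [NP this quiet laboratory behind it]; [NP it]; [NP the theory across each hidden server] …. Total: 7.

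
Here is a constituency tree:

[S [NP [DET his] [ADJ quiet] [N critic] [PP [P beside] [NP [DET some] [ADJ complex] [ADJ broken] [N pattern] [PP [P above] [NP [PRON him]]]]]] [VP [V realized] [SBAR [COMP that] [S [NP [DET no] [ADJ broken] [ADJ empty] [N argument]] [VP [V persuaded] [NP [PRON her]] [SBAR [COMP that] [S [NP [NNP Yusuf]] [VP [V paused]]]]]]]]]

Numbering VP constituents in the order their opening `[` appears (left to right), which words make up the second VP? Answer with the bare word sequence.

persuaded her that Yusuf paused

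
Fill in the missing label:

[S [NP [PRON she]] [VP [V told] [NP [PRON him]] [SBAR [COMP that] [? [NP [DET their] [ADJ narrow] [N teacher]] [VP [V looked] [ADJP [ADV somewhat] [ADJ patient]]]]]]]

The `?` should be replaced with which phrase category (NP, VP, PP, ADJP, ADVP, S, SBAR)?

A constituent whose immediate children are NP, VP is a clause: S.

S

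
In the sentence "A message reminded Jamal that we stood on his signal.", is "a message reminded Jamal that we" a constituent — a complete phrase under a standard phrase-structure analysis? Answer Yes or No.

No

The sequence begins inside the noun phrase "a message" and ends inside the verb phrase "reminded Jamal that we stood on his signal"; it crosses a phrase boundary, so no single node in the tree spans exactly those words.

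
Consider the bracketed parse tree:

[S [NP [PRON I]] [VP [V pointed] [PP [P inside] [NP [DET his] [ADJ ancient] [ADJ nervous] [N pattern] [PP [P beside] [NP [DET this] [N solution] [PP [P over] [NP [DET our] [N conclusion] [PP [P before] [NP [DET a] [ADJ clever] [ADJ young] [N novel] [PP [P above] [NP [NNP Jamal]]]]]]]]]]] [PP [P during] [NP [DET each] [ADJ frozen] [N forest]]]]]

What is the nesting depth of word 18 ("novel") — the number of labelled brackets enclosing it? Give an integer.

Counting open brackets not yet closed at "novel": [S [VP [PP [NP [PP [NP [PP [NP [PP [NP [N = 11.

11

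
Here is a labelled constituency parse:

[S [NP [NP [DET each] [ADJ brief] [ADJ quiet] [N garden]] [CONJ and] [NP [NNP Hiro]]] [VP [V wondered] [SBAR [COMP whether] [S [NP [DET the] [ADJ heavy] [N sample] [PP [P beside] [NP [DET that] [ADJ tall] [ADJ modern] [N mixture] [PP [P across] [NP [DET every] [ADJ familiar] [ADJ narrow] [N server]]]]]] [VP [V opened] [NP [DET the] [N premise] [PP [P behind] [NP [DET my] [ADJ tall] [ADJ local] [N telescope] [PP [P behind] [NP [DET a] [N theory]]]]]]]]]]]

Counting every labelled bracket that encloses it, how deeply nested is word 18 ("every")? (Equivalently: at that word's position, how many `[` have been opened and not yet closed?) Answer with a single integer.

Path from the root down to the word: S → VP → SBAR → S → NP → PP → NP → PP → NP → DET. That is 10 enclosing brackets.

10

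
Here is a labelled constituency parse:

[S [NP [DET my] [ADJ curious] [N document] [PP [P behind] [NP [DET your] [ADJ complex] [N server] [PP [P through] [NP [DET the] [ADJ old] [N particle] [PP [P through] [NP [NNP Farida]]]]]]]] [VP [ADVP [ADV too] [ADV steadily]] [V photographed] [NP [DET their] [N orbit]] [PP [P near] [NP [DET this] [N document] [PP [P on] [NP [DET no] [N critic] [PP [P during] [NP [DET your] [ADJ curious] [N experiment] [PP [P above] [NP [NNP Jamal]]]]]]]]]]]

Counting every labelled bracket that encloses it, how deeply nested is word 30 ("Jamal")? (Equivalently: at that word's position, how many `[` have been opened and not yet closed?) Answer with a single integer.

11

The word sits inside NNP, which is inside NP, inside PP, inside NP, inside PP, inside NP, inside PP, inside NP, inside PP, inside VP, inside S — 11 brackets in all.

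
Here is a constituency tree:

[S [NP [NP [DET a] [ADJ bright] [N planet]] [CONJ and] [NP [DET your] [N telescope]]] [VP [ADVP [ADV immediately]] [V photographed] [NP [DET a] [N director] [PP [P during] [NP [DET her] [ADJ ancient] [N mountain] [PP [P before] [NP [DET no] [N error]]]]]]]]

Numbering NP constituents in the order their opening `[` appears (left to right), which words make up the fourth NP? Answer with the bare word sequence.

a director during her ancient mountain before no error

In left-to-right order the NP constituents are "a bright planet and your telescope"; "a bright planet"; "your telescope"; "a director during her ancient mountain before no error"; "her ancient mountain before no error"; "no error". Number 4 is "a director during her ancient mountain before no error".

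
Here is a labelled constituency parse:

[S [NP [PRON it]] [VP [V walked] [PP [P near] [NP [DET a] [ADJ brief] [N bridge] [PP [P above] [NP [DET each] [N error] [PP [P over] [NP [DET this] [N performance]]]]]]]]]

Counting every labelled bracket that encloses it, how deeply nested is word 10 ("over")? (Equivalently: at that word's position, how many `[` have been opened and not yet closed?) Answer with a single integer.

The word sits inside P, which is inside PP, inside NP, inside PP, inside NP, inside PP, inside VP, inside S — 8 brackets in all.

8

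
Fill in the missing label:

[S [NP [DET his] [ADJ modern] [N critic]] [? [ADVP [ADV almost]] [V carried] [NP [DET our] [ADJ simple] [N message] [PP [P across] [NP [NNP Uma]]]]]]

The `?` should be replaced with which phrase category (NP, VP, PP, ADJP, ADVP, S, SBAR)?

VP

A constituent whose immediate children are ADVP, V 'carried', NP is a verb phrase: VP.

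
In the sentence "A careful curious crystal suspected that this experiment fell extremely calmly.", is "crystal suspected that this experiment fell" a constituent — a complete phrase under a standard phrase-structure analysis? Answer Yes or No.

No

The sequence begins inside the noun phrase "a careful curious crystal" and ends inside the verb phrase "suspected that this experiment fell extremely calmly"; it crosses a phrase boundary, so no single node in the tree spans exactly those words.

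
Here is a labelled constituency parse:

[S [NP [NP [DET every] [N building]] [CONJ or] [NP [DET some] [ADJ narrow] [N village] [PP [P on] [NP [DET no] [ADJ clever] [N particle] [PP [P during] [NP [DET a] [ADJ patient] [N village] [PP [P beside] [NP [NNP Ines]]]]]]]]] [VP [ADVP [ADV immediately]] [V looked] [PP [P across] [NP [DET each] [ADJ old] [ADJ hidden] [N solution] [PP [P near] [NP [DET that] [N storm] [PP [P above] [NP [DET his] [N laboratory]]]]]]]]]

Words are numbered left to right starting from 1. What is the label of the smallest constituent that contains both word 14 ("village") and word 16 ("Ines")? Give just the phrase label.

The smallest bracket enclosing both words is [NP a patient village beside Ines], so the label is NP.

NP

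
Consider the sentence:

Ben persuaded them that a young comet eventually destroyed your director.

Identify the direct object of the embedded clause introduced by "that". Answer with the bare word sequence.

your director

"destroyed" heads the VP of the embedded clause introduced by "that", and "your director" is its direct object.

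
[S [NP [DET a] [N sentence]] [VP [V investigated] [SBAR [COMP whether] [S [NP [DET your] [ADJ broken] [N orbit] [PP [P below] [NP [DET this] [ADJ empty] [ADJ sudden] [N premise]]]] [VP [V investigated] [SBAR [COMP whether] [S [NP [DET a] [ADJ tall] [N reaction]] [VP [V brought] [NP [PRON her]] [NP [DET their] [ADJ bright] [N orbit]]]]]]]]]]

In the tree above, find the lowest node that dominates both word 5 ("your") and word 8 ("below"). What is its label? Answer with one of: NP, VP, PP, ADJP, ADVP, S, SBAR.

Word 5 lies under S → VP → SBAR → S → NP → DET; word 8 lies under S → VP → SBAR → S → NP → PP → P. The lowest shared node is the NP.

NP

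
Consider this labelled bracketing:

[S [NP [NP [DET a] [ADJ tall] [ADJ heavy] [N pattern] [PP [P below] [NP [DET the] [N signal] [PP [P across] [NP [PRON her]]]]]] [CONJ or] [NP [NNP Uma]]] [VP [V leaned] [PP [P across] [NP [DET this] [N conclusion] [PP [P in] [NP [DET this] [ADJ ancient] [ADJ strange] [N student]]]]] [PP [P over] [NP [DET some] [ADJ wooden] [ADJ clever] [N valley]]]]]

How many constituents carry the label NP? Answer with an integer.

8

The NP constituents are: [NP a tall heavy pattern below the signal across her or Uma]; [NP a tall heavy pattern below the signal across her]; [NP the signal across her]; [NP her]; [NP Uma]; [NP this conclusion in this ancient strange student] …. Total: 8.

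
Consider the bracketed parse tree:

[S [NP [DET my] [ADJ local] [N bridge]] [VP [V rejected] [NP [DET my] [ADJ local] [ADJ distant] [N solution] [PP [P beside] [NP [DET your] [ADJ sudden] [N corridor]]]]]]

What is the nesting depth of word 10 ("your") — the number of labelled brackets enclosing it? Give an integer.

6

The word sits inside DET, which is inside NP, inside PP, inside NP, inside VP, inside S — 6 brackets in all.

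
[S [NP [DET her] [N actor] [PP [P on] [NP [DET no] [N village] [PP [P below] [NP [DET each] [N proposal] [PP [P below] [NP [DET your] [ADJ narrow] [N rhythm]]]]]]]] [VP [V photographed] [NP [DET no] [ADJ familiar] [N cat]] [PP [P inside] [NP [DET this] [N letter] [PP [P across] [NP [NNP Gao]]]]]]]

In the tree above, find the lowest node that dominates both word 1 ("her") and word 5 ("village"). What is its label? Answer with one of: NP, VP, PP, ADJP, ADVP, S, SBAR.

Both words fall inside [NP her actor on no village below each proposal below your narrow rhythm] (words 1–12), and no smaller constituent contains them both. Label: NP.

NP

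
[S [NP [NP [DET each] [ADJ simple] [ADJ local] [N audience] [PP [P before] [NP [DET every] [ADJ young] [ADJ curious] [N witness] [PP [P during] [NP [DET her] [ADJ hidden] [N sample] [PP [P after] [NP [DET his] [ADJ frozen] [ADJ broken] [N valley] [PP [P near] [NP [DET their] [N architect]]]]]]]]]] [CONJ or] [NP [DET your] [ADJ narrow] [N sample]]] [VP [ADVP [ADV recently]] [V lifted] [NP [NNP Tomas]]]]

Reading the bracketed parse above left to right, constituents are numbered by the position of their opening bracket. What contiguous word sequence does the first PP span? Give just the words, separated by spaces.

Opening `[PP` markers occur at word positions 5, 10, 14, 19; the first of these opens the constituent [PP before every young curious witness during her hidden sample after his frozen broken valley near their architect].

before every young curious witness during her hidden sample after his frozen broken valley near their architect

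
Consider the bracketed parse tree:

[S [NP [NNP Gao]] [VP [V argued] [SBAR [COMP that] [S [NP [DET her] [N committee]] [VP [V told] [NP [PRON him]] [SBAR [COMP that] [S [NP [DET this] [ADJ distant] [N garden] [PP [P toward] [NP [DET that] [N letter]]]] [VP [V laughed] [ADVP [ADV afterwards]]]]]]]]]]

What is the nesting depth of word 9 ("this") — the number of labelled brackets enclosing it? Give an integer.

The word sits inside DET, which is inside NP, inside S, inside SBAR, inside VP, inside S, inside SBAR, inside VP, inside S — 9 brackets in all.

9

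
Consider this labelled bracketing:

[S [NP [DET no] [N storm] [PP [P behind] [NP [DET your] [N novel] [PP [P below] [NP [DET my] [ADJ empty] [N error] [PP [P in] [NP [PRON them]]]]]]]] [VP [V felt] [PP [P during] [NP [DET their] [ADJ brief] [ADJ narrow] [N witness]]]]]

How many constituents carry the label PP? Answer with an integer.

Scanning left to right, an opening `[PP` appears at word positions 3, 6, 10, 13 — 4 in total.

4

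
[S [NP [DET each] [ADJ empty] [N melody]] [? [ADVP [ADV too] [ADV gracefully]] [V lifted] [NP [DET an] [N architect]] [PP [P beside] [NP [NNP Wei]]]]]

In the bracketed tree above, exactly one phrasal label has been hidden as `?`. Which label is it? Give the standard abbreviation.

VP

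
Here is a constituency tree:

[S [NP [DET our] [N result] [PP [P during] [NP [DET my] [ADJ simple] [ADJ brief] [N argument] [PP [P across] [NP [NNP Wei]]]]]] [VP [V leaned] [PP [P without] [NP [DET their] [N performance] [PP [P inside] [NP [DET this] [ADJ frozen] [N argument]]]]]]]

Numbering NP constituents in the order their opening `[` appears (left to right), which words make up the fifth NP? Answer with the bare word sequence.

this frozen argument

Opening `[NP` markers occur at word positions 1, 4, 9, 12, 15; the fifth of these opens the constituent [NP this frozen argument].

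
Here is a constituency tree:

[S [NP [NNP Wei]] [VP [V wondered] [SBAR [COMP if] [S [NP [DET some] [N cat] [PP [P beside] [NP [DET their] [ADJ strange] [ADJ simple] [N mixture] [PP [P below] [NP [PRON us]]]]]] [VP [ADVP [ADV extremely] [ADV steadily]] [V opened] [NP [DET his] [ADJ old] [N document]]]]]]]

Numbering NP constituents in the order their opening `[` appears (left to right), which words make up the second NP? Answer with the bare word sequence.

Opening `[NP` markers occur at word positions 1, 4, 7, 12, 16; the second of these opens the constituent [NP some cat beside their strange simple mixture below us].

some cat beside their strange simple mixture below us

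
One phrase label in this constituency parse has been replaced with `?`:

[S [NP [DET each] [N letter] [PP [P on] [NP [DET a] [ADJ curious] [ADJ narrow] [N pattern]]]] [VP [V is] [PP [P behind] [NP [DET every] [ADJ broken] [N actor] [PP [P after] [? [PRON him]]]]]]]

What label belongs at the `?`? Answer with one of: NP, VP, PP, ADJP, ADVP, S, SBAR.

NP

Looking at what the `?` directly dominates — PRON 'him' — this is a noun phrase (NP).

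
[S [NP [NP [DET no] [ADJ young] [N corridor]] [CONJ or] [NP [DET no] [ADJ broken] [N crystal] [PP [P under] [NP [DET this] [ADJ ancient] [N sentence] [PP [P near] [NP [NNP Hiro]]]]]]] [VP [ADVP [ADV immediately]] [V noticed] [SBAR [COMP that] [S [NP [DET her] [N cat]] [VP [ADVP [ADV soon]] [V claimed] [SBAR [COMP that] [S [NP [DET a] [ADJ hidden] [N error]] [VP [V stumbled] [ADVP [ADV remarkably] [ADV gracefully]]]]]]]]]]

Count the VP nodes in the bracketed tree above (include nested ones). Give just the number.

3

Scanning left to right, an opening `[VP` appears at word positions 14, 19, 25 — 3 in total.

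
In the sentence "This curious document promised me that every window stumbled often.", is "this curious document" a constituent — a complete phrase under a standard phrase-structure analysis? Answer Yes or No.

Yes

The sequence corresponds to a single NP node — the noun phrase "this curious document".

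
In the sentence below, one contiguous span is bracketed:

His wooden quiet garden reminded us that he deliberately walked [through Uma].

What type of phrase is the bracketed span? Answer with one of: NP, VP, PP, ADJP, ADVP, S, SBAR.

The bracketed span "through Uma" is headed by "through", making it a prepositional phrase (PP).

PP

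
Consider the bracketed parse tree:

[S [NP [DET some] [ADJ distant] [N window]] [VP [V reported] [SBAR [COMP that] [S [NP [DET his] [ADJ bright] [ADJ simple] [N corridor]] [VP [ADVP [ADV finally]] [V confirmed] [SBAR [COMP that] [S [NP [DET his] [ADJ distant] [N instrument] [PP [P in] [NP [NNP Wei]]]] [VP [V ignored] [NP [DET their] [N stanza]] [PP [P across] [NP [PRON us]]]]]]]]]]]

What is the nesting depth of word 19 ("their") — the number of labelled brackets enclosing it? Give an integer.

10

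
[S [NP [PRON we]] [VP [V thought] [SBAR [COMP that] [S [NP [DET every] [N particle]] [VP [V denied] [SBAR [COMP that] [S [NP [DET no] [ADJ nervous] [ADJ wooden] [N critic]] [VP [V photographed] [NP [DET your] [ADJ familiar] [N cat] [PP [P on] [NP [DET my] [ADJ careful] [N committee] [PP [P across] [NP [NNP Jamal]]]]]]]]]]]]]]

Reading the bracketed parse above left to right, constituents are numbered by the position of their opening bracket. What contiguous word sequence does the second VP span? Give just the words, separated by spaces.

denied that no nervous wooden critic photographed your familiar cat on my careful committee across Jamal

Opening `[VP` markers occur at word positions 2, 6, 12; the second of these opens the constituent [VP denied that no nervous wooden critic photographed your familiar cat on my careful committee across Jamal].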